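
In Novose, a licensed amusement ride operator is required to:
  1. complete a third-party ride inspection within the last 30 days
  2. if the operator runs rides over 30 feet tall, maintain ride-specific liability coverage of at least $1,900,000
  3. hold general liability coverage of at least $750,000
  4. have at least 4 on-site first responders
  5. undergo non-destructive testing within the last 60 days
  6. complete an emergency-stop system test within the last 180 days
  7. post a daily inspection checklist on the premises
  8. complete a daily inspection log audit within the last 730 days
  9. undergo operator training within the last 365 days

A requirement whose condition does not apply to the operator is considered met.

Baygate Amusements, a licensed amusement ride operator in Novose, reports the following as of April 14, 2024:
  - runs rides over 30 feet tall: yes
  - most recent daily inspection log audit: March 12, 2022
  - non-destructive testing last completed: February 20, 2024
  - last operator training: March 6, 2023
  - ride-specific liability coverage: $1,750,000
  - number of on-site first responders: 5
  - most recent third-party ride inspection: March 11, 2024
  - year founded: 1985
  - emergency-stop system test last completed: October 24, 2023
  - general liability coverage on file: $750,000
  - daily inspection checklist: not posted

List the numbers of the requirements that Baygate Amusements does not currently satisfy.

1. third-party ride inspection 34 days ago vs limit 30 → not met
2. condition 'runs rides over 30 feet tall' holds; ride-specific liability coverage $1,750,000 < $1,900,000 → not met
3. general liability coverage $750,000 ≥ $750,000 → met
4. on-site first responders 5 ≥ 4 → met
5. non-destructive testing 54 days ago vs limit 60 → met
6. emergency-stop system test 173 days ago vs limit 180 → met
7. daily inspection checklist absent → not met
8. daily inspection log audit 764 days ago vs limit 730 → not met
9. operator training 405 days ago vs limit 365 → not met
Not met: 1, 2, 7, 8, 9

1, 2, 7, 8, 9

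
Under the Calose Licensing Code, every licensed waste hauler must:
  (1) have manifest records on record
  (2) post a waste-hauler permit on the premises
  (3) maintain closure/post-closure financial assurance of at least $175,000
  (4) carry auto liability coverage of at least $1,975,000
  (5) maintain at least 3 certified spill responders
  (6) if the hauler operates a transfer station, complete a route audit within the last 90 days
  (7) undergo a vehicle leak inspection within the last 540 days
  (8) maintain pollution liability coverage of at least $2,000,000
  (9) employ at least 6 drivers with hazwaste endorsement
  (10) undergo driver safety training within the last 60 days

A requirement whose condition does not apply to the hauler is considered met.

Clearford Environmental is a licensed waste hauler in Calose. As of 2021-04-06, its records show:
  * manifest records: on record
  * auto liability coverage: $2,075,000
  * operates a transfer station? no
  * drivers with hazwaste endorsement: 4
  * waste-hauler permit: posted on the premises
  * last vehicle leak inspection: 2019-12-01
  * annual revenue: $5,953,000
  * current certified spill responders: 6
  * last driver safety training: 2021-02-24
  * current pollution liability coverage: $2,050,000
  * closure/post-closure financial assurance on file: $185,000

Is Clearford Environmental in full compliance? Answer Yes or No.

1. manifest records present → met
2. waste-hauler permit present → met
3. closure/post-closure financial assurance $185,000 ≥ $175,000 → met
4. auto liability coverage $2,075,000 ≥ $1,975,000 → met
5. certified spill responders 6 ≥ 3 → met
6. condition 'operates a transfer station' does not hold → requirement n/a → met
7. vehicle leak inspection 492 days ago vs limit 540 → met
8. pollution liability coverage $2,050,000 ≥ $2,000,000 → met
9. drivers with hazwaste endorsement 4 < 6 → not met
10. driver safety training 41 days ago vs limit 60 → met
Not met: 9

No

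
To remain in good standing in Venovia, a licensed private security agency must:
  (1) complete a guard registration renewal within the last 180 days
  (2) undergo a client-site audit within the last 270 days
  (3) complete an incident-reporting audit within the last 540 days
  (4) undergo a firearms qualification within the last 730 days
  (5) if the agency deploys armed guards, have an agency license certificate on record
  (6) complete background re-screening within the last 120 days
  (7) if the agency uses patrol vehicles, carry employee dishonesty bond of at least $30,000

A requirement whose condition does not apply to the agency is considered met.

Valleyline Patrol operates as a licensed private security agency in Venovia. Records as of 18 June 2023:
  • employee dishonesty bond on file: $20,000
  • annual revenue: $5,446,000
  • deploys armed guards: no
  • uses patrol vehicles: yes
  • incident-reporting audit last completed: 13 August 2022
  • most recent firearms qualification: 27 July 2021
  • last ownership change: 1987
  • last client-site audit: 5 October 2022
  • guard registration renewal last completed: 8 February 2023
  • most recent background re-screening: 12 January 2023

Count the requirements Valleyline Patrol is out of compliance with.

1. guard registration renewal 130 days ago vs limit 180 → met
2. client-site audit 256 days ago vs limit 270 → met
3. incident-reporting audit 309 days ago vs limit 540 → met
4. firearms qualification 691 days ago vs limit 730 → met
5. condition 'deploys armed guards' does not hold → requirement n/a → met
6. background re-screening 157 days ago vs limit 120 → not met
7. condition 'uses patrol vehicles' holds; employee dishonesty bond $20,000 < $30,000 → not met
Not met: 2 of 7

2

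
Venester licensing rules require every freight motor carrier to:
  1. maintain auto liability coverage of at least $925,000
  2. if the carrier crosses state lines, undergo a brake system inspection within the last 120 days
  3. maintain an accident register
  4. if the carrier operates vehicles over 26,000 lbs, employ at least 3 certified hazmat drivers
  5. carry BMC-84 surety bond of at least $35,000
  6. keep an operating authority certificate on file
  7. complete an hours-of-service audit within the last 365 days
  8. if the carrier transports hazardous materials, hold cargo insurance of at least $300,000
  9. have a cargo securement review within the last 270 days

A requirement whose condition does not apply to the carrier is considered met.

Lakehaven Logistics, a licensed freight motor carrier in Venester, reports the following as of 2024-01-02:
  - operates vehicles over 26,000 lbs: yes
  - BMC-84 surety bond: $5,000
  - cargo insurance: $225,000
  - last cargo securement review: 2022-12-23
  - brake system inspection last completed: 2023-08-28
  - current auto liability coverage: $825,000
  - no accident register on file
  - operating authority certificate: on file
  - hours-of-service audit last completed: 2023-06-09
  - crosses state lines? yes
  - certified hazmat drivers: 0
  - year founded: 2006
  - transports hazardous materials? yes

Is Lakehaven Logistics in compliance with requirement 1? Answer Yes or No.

1. auto liability coverage $825,000 < $925,000 → not met

No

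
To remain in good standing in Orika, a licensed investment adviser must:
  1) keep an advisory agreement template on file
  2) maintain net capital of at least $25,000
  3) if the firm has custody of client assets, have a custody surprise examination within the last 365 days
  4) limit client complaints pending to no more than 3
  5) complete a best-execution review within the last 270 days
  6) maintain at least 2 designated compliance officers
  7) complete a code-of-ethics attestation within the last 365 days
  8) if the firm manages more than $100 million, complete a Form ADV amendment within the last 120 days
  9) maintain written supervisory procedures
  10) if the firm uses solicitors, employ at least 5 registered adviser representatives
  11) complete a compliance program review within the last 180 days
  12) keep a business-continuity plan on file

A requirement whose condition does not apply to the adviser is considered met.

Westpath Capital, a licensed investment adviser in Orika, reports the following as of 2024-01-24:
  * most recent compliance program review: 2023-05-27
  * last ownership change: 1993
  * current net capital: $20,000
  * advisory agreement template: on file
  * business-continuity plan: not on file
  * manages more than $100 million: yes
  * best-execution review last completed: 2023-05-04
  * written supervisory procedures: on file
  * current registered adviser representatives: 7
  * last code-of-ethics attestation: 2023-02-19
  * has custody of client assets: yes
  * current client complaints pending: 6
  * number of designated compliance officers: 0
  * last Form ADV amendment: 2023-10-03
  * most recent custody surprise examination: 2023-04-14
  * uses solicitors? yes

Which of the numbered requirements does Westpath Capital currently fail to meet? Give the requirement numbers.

2, 4, 6, 11, 12

1. advisory agreement template present → met
2. net capital $20,000 < $25,000 → not met
3. condition 'has custody of client assets' holds; custody surprise examination 285 days ago vs limit 365 → met
4. client complaints pending 6 > 3 → not met
5. best-execution review 265 days ago vs limit 270 → met
6. designated compliance officers 0 < 2 → not met
7. code-of-ethics attestation 339 days ago vs limit 365 → met
8. condition 'manages more than $100 million' holds; Form ADV amendment 113 days ago vs limit 120 → met
9. written supervisory procedures present → met
10. condition 'uses solicitors' holds; registered adviser representatives 7 ≥ 5 → met
11. compliance program review 242 days ago vs limit 180 → not met
12. business-continuity plan absent → not met
Not met: 2, 4, 6, 11, 12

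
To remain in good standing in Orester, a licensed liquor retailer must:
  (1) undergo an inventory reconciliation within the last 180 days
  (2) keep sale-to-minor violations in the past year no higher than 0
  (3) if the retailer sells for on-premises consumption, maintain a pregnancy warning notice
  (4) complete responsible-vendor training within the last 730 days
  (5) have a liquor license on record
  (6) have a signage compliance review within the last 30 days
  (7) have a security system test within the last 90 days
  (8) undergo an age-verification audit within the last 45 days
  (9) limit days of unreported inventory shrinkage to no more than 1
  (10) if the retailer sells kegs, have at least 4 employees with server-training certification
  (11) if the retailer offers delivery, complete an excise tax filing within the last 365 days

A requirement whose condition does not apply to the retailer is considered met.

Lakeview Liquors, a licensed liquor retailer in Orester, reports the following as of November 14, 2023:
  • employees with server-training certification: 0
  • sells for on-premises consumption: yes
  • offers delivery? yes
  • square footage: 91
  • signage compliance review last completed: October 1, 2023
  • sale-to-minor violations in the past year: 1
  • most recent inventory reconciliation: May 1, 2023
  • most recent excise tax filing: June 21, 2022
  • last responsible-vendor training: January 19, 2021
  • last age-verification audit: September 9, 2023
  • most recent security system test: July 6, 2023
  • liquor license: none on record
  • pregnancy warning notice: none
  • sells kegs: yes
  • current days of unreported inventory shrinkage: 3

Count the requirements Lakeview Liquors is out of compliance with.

11

1. inventory reconciliation 197 days ago vs limit 180 → not met
2. sale-to-minor violations in the past year 1 > 0 → not met
3. condition 'sells for on-premises consumption' holds; pregnancy warning notice absent → not met
4. responsible-vendor training 1029 days ago vs limit 730 → not met
5. liquor license absent → not met
6. signage compliance review 44 days ago vs limit 30 → not met
7. security system test 131 days ago vs limit 90 → not met
8. age-verification audit 66 days ago vs limit 45 → not met
9. days of unreported inventory shrinkage 3 > 1 → not met
10. condition 'sells kegs' holds; employees with server-training certification 0 < 4 → not met
11. condition 'offers delivery' holds; excise tax filing 511 days ago vs limit 365 → not met
Not met: 11 of 11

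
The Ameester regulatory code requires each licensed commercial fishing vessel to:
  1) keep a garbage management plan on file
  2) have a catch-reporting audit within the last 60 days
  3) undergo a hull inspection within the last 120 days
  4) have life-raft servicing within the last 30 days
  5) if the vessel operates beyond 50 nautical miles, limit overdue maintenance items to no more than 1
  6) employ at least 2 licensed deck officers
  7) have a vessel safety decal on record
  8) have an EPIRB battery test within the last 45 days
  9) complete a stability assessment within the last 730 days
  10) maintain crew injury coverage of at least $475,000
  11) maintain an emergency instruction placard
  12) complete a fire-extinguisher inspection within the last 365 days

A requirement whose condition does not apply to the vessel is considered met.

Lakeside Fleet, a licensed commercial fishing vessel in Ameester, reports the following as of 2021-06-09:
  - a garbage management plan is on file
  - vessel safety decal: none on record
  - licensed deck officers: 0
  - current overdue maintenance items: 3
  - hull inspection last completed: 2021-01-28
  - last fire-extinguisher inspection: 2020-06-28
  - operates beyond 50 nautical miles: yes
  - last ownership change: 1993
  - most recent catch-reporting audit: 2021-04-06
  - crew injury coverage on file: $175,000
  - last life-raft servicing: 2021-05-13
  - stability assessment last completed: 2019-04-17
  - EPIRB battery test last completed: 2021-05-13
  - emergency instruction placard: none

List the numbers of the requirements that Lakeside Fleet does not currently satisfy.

2, 3, 5, 6, 7, 9, 10, 11

1. garbage management plan present → met
2. catch-reporting audit 64 days ago vs limit 60 → not met
3. hull inspection 132 days ago vs limit 120 → not met
4. life-raft servicing 27 days ago vs limit 30 → met
5. condition 'operates beyond 50 nautical miles' holds; overdue maintenance items 3 > 1 → not met
6. licensed deck officers 0 < 2 → not met
7. vessel safety decal absent → not met
8. EPIRB battery test 27 days ago vs limit 45 → met
9. stability assessment 784 days ago vs limit 730 → not met
10. crew injury coverage $175,000 < $475,000 → not met
11. emergency instruction placard absent → not met
12. fire-extinguisher inspection 346 days ago vs limit 365 → met
Not met: 2, 3, 5, 6, 7, 9, 10, 11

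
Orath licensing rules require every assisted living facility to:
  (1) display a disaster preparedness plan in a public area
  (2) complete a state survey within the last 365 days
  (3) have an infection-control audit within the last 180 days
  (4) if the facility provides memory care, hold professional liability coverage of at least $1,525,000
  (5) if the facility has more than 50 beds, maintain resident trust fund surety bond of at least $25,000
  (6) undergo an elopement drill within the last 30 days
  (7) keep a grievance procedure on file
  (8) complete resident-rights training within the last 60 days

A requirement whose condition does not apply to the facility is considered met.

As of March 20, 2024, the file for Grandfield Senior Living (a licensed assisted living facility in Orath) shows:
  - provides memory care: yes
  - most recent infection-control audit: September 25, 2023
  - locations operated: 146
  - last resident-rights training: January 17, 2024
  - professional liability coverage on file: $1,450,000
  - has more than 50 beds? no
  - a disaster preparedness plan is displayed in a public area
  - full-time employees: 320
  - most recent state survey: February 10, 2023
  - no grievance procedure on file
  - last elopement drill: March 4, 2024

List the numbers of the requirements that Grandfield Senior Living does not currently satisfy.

1. disaster preparedness plan present → met
2. state survey 404 days ago vs limit 365 → not met
3. infection-control audit 177 days ago vs limit 180 → met
4. condition 'provides memory care' holds; professional liability coverage $1,450,000 < $1,525,000 → not met
5. condition 'has more than 50 beds' does not hold → requirement n/a → met
6. elopement drill 16 days ago vs limit 30 → met
7. grievance procedure absent → not met
8. resident-rights training 63 days ago vs limit 60 → not met
Not met: 2, 4, 7, 8

2, 4, 7, 8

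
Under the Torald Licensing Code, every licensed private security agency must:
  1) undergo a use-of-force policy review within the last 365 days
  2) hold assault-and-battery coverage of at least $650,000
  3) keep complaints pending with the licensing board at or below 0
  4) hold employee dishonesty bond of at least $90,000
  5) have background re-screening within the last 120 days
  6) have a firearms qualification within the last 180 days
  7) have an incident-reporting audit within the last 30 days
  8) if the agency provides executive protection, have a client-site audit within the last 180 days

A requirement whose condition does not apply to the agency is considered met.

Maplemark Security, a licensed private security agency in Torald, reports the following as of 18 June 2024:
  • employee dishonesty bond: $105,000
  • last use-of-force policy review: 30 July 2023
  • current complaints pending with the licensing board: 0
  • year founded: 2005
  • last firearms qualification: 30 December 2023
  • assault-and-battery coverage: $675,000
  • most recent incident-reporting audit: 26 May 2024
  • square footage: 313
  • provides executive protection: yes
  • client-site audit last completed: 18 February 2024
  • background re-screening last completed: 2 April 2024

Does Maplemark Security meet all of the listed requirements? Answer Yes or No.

Yes

1. use-of-force policy review 324 days ago vs limit 365 → met
2. assault-and-battery coverage $675,000 ≥ $650,000 → met
3. complaints pending with the licensing board 0 ≤ 0 → met
4. employee dishonesty bond $105,000 ≥ $90,000 → met
5. background re-screening 77 days ago vs limit 120 → met
6. firearms qualification 171 days ago vs limit 180 → met
7. incident-reporting audit 23 days ago vs limit 30 → met
8. condition 'provides executive protection' holds; client-site audit 121 days ago vs limit 180 → met
All met.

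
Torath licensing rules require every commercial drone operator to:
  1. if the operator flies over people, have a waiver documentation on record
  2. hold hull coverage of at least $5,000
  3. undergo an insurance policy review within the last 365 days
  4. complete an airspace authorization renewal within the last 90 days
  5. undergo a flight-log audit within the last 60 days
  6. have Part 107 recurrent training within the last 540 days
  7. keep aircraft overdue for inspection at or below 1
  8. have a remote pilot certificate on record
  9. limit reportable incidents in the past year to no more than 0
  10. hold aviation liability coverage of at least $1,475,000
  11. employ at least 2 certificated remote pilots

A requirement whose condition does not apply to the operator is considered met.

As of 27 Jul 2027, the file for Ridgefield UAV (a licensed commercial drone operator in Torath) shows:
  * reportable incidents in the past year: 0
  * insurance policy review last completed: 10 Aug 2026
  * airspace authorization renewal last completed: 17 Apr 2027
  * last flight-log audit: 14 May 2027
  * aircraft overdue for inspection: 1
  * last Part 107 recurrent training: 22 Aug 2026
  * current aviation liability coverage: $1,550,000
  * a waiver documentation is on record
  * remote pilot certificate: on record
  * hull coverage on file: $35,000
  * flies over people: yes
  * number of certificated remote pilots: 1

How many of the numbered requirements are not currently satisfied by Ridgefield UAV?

1. condition 'flies over people' holds; waiver documentation present → met
2. hull coverage $35,000 ≥ $5,000 → met
3. insurance policy review 351 days ago vs limit 365 → met
4. airspace authorization renewal 101 days ago vs limit 90 → not met
5. flight-log audit 74 days ago vs limit 60 → not met
6. Part 107 recurrent training 339 days ago vs limit 540 → met
7. aircraft overdue for inspection 1 ≤ 1 → met
8. remote pilot certificate present → met
9. reportable incidents in the past year 0 ≤ 0 → met
10. aviation liability coverage $1,550,000 ≥ $1,475,000 → met
11. certificated remote pilots 1 < 2 → not met
Not met: 3 of 11

3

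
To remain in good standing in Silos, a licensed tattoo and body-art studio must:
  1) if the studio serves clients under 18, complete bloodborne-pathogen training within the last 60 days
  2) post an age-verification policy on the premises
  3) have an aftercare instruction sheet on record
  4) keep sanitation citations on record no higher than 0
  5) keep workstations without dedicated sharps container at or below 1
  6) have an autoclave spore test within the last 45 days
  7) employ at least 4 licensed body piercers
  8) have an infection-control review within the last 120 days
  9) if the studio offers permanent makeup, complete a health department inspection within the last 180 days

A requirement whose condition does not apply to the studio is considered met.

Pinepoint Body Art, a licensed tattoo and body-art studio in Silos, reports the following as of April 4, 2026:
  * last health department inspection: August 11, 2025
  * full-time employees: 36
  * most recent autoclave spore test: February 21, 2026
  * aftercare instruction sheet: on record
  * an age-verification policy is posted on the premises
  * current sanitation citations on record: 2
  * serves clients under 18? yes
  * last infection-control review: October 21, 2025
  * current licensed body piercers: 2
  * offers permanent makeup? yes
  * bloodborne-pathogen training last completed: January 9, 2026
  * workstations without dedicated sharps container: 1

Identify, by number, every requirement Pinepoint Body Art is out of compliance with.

1. condition 'serves clients under 18' holds; bloodborne-pathogen training 85 days ago vs limit 60 → not met
2. age-verification policy present → met
3. aftercare instruction sheet present → met
4. sanitation citations on record 2 > 0 → not met
5. workstations without dedicated sharps container 1 ≤ 1 → met
6. autoclave spore test 42 days ago vs limit 45 → met
7. licensed body piercers 2 < 4 → not met
8. infection-control review 165 days ago vs limit 120 → not met
9. condition 'offers permanent makeup' holds; health department inspection 236 days ago vs limit 180 → not met
Not met: 1, 4, 7, 8, 9

1, 4, 7, 8, 9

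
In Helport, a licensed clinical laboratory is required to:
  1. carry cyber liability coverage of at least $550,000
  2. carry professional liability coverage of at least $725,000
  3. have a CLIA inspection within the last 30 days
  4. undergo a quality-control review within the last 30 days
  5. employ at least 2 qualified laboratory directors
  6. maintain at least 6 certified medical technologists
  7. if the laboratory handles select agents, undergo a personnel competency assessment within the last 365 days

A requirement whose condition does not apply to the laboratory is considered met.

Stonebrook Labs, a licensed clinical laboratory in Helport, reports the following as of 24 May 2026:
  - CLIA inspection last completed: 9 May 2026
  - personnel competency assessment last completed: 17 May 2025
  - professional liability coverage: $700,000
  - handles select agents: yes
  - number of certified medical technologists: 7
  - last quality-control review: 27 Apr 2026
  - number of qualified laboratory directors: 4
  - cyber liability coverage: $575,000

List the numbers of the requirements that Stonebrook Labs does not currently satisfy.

1. cyber liability coverage $575,000 ≥ $550,000 → met
2. professional liability coverage $700,000 < $725,000 → not met
3. CLIA inspection 15 days ago vs limit 30 → met
4. quality-control review 27 days ago vs limit 30 → met
5. qualified laboratory directors 4 ≥ 2 → met
6. certified medical technologists 7 ≥ 6 → met
7. condition 'handles select agents' holds; personnel competency assessment 372 days ago vs limit 365 → not met
Not met: 2, 7

2, 7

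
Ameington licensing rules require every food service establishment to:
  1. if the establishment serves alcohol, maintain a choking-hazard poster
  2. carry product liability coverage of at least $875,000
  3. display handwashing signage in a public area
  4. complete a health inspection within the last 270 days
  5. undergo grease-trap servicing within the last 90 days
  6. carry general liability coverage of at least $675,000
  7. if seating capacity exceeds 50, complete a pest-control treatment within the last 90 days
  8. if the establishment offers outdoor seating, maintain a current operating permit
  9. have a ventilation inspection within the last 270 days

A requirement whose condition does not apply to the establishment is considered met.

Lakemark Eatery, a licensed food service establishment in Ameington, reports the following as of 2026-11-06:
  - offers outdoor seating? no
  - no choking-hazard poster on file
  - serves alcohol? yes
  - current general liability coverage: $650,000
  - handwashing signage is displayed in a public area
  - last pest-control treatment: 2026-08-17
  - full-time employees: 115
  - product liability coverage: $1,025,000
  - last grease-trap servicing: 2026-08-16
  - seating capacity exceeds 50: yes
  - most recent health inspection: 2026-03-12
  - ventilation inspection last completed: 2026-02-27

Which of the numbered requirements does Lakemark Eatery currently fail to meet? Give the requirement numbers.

1, 6

1. condition 'serves alcohol' holds; choking-hazard poster absent → not met
2. product liability coverage $1,025,000 ≥ $875,000 → met
3. handwashing signage present → met
4. health inspection 239 days ago vs limit 270 → met
5. grease-trap servicing 82 days ago vs limit 90 → met
6. general liability coverage $650,000 < $675,000 → not met
7. condition 'seating capacity exceeds 50' holds; pest-control treatment 81 days ago vs limit 90 → met
8. condition 'offers outdoor seating' does not hold → requirement n/a → met
9. ventilation inspection 252 days ago vs limit 270 → met
Not met: 1, 6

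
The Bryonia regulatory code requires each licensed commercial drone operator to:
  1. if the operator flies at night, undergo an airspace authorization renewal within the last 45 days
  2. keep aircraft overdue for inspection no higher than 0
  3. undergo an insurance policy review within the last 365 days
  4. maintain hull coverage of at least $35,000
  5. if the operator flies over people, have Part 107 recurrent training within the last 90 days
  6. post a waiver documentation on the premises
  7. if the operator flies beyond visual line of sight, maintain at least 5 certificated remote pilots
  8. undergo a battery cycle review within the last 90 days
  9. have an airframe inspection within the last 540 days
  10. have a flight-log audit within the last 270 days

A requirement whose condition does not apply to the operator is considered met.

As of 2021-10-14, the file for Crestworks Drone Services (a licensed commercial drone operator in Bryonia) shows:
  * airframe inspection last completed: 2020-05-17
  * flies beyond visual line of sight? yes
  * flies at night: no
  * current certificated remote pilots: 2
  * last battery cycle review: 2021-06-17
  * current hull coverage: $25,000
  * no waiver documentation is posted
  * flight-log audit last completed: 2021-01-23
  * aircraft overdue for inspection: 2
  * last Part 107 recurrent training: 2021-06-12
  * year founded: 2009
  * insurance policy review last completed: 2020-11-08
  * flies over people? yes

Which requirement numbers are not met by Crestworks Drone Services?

2, 4, 5, 6, 7, 8

1. condition 'flies at night' does not hold → requirement n/a → met
2. aircraft overdue for inspection 2 > 0 → not met
3. insurance policy review 340 days ago vs limit 365 → met
4. hull coverage $25,000 < $35,000 → not met
5. condition 'flies over people' holds; Part 107 recurrent training 124 days ago vs limit 90 → not met
6. waiver documentation absent → not met
7. condition 'flies beyond visual line of sight' holds; certificated remote pilots 2 < 5 → not met
8. battery cycle review 119 days ago vs limit 90 → not met
9. airframe inspection 515 days ago vs limit 540 → met
10. flight-log audit 264 days ago vs limit 270 → met
Not met: 2, 4, 5, 6, 7, 8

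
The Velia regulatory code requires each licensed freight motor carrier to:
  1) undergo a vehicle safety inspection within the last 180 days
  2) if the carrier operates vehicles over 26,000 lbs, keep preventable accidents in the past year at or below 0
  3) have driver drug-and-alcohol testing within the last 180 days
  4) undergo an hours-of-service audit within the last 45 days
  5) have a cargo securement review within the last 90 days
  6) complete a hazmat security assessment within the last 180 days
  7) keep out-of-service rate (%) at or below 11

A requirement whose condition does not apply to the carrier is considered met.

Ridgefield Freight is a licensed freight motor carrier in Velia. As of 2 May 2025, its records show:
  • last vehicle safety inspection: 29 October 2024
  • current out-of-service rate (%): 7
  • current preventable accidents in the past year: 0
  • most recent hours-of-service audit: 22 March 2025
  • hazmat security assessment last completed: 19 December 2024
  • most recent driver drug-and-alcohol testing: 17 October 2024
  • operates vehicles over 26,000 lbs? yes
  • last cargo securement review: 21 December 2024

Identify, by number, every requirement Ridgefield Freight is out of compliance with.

1. vehicle safety inspection 185 days ago vs limit 180 → not met
2. condition 'operates vehicles over 26,000 lbs' holds; preventable accidents in the past year 0 ≤ 0 → met
3. driver drug-and-alcohol testing 197 days ago vs limit 180 → not met
4. hours-of-service audit 41 days ago vs limit 45 → met
5. cargo securement review 132 days ago vs limit 90 → not met
6. hazmat security assessment 134 days ago vs limit 180 → met
7. out-of-service rate (%) 7 ≤ 11 → met
Not met: 1, 3, 5

1, 3, 5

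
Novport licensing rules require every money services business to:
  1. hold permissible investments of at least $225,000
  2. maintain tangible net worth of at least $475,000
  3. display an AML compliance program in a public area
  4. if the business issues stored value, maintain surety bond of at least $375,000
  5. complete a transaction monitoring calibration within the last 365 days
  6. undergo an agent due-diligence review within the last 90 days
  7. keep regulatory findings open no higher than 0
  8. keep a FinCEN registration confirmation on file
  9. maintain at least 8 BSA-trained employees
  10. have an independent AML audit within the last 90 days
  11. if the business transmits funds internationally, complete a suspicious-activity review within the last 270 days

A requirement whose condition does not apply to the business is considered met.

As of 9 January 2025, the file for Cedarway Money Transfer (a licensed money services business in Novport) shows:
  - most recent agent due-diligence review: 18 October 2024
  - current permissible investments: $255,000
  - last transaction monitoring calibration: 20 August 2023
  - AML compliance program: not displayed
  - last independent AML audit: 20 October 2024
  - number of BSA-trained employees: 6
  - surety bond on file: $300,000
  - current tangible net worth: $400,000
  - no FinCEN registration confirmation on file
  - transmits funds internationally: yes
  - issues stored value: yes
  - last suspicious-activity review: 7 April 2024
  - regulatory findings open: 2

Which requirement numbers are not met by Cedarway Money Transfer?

1. permissible investments $255,000 ≥ $225,000 → met
2. tangible net worth $400,000 < $475,000 → not met
3. AML compliance program absent → not met
4. condition 'issues stored value' holds; surety bond $300,000 < $375,000 → not met
5. transaction monitoring calibration 508 days ago vs limit 365 → not met
6. agent due-diligence review 83 days ago vs limit 90 → met
7. regulatory findings open 2 > 0 → not met
8. FinCEN registration confirmation absent → not met
9. BSA-trained employees 6 < 8 → not met
10. independent AML audit 81 days ago vs limit 90 → met
11. condition 'transmits funds internationally' holds; suspicious-activity review 277 days ago vs limit 270 → not met
Not met: 2, 3, 4, 5, 7, 8, 9, 11

2, 3, 4, 5, 7, 8, 9, 11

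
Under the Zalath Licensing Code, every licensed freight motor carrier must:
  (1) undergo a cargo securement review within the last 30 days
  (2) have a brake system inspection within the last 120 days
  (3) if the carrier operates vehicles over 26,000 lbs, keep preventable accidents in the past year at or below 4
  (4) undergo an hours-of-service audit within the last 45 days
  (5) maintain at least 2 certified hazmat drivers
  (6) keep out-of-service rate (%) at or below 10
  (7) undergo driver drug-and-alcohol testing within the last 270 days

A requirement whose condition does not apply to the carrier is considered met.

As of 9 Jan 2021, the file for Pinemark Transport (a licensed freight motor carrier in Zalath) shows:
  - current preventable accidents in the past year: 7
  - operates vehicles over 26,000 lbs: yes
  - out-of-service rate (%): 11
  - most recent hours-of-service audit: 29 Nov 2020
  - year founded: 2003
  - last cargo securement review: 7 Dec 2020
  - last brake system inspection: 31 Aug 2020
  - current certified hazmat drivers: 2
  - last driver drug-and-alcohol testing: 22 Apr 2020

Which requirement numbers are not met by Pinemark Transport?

1. cargo securement review 33 days ago vs limit 30 → not met
2. brake system inspection 131 days ago vs limit 120 → not met
3. condition 'operates vehicles over 26,000 lbs' holds; preventable accidents in the past year 7 > 4 → not met
4. hours-of-service audit 41 days ago vs limit 45 → met
5. certified hazmat drivers 2 ≥ 2 → met
6. out-of-service rate (%) 11 > 10 → not met
7. driver drug-and-alcohol testing 262 days ago vs limit 270 → met
Not met: 1, 2, 3, 6

1, 2, 3, 6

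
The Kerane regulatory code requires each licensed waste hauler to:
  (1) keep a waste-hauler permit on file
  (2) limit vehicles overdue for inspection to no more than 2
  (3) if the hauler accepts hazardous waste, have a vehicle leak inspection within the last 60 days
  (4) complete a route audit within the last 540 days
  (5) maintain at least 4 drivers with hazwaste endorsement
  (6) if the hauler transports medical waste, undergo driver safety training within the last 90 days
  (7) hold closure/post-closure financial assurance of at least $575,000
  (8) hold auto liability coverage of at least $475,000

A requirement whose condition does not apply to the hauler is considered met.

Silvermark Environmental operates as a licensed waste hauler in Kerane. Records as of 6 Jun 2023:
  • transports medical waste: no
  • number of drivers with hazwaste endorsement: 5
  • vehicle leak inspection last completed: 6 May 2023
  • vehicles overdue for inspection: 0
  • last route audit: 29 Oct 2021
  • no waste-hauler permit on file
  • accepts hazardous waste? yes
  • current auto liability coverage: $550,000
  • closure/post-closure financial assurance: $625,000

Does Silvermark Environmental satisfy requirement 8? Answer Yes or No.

8. auto liability coverage $550,000 ≥ $475,000 → met

Yes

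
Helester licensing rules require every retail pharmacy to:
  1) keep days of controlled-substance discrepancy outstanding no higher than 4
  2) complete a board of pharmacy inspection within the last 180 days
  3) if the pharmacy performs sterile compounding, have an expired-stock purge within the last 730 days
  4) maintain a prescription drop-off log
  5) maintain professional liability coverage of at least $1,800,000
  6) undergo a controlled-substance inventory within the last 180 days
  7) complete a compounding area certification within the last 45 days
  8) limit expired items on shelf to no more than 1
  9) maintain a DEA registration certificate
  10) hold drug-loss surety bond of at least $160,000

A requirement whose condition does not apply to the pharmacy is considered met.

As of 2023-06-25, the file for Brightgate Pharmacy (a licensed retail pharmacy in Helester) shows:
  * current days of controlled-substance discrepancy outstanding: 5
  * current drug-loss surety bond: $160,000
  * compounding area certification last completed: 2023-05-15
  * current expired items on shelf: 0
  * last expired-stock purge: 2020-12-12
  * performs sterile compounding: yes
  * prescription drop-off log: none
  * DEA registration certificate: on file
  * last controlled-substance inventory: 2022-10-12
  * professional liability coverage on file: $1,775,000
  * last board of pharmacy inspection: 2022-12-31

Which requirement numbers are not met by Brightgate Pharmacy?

1, 3, 4, 5, 6

1. days of controlled-substance discrepancy outstanding 5 > 4 → not met
2. board of pharmacy inspection 176 days ago vs limit 180 → met
3. condition 'performs sterile compounding' holds; expired-stock purge 925 days ago vs limit 730 → not met
4. prescription drop-off log absent → not met
5. professional liability coverage $1,775,000 < $1,800,000 → not met
6. controlled-substance inventory 256 days ago vs limit 180 → not met
7. compounding area certification 41 days ago vs limit 45 → met
8. expired items on shelf 0 ≤ 1 → met
9. DEA registration certificate present → met
10. drug-loss surety bond $160,000 ≥ $160,000 → met
Not met: 1, 3, 4, 5, 6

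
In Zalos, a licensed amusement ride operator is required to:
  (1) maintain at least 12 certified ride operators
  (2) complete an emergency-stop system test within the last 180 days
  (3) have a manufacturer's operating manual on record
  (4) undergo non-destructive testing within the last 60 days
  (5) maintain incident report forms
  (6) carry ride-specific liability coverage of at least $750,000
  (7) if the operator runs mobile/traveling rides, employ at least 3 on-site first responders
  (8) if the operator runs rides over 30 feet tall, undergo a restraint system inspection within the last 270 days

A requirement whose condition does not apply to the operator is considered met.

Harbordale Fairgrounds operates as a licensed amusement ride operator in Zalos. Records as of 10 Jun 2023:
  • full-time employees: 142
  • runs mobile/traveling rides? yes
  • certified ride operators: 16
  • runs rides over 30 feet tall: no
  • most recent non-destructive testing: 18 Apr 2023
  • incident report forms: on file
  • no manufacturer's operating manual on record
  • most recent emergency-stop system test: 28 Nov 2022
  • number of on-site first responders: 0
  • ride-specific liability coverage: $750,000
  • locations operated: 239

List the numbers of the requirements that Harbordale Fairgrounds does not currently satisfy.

1. certified ride operators 16 ≥ 12 → met
2. emergency-stop system test 194 days ago vs limit 180 → not met
3. manufacturer's operating manual absent → not met
4. non-destructive testing 53 days ago vs limit 60 → met
5. incident report forms present → met
6. ride-specific liability coverage $750,000 ≥ $750,000 → met
7. condition 'runs mobile/traveling rides' holds; on-site first responders 0 < 3 → not met
8. condition 'runs rides over 30 feet tall' does not hold → requirement n/a → met
Not met: 2, 3, 7

2, 3, 7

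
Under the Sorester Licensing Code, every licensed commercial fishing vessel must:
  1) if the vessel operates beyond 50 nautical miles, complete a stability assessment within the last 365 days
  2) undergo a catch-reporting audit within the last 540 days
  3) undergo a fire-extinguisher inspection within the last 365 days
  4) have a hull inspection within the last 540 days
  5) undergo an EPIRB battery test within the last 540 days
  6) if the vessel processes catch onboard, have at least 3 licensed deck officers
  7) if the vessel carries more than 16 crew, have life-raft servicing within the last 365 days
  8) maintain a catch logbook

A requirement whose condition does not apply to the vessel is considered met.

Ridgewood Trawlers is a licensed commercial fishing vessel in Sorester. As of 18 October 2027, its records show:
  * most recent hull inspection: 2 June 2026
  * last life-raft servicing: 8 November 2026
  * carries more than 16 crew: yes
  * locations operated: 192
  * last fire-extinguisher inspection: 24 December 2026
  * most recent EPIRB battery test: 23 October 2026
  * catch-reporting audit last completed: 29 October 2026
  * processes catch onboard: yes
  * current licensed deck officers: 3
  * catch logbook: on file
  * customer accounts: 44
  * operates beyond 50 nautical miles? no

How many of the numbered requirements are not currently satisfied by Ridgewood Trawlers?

1. condition 'operates beyond 50 nautical miles' does not hold → requirement n/a → met
2. catch-reporting audit 354 days ago vs limit 540 → met
3. fire-extinguisher inspection 298 days ago vs limit 365 → met
4. hull inspection 503 days ago vs limit 540 → met
5. EPIRB battery test 360 days ago vs limit 540 → met
6. condition 'processes catch onboard' holds; licensed deck officers 3 ≥ 3 → met
7. condition 'carries more than 16 crew' holds; life-raft servicing 344 days ago vs limit 365 → met
8. catch logbook present → met
Not met: 0 of 8

0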